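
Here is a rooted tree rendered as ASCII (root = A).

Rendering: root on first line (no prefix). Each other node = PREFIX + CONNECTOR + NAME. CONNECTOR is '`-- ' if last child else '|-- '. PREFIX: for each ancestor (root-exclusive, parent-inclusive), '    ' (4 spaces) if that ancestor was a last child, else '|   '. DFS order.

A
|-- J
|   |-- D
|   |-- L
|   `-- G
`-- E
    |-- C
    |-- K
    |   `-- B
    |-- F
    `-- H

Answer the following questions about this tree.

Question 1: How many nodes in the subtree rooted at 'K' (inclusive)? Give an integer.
Answer: 2

Derivation:
Subtree rooted at K contains: B, K
Count = 2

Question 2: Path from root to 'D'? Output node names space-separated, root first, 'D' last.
Walk down from root: A -> J -> D

Answer: A J D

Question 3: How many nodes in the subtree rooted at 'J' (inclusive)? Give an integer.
Answer: 4

Derivation:
Subtree rooted at J contains: D, G, J, L
Count = 4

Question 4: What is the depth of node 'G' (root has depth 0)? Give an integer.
Path from root to G: A -> J -> G
Depth = number of edges = 2

Answer: 2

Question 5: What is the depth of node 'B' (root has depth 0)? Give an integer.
Answer: 3

Derivation:
Path from root to B: A -> E -> K -> B
Depth = number of edges = 3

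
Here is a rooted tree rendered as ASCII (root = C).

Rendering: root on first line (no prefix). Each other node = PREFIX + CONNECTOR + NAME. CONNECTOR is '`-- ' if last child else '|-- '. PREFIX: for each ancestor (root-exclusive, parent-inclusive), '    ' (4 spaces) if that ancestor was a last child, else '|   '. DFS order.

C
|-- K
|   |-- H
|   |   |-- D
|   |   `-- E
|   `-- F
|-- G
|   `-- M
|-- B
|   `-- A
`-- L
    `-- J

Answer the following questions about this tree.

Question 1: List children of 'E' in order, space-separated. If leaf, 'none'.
Node E's children (from adjacency): (leaf)

Answer: none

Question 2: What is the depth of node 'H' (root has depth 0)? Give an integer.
Path from root to H: C -> K -> H
Depth = number of edges = 2

Answer: 2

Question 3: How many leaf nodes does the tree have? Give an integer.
Leaves (nodes with no children): A, D, E, F, J, M

Answer: 6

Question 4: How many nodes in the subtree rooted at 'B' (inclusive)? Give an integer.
Subtree rooted at B contains: A, B
Count = 2

Answer: 2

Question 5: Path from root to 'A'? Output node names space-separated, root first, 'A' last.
Answer: C B A

Derivation:
Walk down from root: C -> B -> A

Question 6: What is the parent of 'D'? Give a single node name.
Scan adjacency: D appears as child of H

Answer: H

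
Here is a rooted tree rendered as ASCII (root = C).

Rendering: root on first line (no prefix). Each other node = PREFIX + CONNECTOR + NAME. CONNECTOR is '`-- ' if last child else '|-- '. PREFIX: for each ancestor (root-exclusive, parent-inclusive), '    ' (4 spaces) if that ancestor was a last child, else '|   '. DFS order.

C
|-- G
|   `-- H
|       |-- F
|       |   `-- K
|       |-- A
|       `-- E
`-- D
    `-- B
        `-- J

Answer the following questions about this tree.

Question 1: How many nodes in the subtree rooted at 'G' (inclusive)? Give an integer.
Answer: 6

Derivation:
Subtree rooted at G contains: A, E, F, G, H, K
Count = 6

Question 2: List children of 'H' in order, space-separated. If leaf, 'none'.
Answer: F A E

Derivation:
Node H's children (from adjacency): F, A, E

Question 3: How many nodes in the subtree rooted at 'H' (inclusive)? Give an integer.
Subtree rooted at H contains: A, E, F, H, K
Count = 5

Answer: 5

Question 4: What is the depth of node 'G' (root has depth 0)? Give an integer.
Answer: 1

Derivation:
Path from root to G: C -> G
Depth = number of edges = 1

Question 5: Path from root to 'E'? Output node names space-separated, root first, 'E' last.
Walk down from root: C -> G -> H -> E

Answer: C G H E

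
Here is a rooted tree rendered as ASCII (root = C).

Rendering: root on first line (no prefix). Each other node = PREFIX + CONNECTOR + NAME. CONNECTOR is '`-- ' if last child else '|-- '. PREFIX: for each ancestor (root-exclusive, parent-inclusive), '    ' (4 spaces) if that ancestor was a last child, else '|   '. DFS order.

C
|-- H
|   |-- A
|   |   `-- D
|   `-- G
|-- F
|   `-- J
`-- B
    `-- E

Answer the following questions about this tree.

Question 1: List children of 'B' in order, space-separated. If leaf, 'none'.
Node B's children (from adjacency): E

Answer: E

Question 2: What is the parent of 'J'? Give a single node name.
Answer: F

Derivation:
Scan adjacency: J appears as child of F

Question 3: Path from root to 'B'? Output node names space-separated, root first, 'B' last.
Answer: C B

Derivation:
Walk down from root: C -> B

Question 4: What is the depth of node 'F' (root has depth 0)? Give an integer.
Path from root to F: C -> F
Depth = number of edges = 1

Answer: 1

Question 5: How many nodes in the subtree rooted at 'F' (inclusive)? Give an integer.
Answer: 2

Derivation:
Subtree rooted at F contains: F, J
Count = 2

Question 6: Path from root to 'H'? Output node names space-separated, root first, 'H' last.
Answer: C H

Derivation:
Walk down from root: C -> H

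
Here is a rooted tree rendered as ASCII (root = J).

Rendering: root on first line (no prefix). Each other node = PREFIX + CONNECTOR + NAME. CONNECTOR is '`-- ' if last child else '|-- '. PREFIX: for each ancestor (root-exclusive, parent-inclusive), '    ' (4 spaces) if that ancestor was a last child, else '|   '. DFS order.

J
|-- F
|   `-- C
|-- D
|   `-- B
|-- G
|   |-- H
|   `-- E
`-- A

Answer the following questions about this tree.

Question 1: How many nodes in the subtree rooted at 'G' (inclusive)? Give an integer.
Subtree rooted at G contains: E, G, H
Count = 3

Answer: 3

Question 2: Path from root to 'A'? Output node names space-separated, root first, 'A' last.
Answer: J A

Derivation:
Walk down from root: J -> A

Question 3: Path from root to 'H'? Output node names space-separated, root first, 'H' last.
Walk down from root: J -> G -> H

Answer: J G H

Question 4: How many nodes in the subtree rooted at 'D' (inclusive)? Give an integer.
Subtree rooted at D contains: B, D
Count = 2

Answer: 2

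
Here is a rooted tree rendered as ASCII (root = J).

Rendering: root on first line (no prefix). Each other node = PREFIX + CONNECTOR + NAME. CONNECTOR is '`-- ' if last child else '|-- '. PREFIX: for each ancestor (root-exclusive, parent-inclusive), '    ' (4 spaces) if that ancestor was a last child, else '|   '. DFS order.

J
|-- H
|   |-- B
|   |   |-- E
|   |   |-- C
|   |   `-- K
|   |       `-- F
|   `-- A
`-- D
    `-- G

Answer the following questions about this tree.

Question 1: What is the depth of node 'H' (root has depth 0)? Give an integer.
Path from root to H: J -> H
Depth = number of edges = 1

Answer: 1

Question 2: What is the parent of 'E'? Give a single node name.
Scan adjacency: E appears as child of B

Answer: B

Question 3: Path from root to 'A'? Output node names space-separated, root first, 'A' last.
Walk down from root: J -> H -> A

Answer: J H A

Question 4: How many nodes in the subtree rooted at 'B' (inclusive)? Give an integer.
Subtree rooted at B contains: B, C, E, F, K
Count = 5

Answer: 5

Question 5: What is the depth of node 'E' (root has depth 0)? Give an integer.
Answer: 3

Derivation:
Path from root to E: J -> H -> B -> E
Depth = number of edges = 3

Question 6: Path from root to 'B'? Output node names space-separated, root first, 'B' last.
Answer: J H B

Derivation:
Walk down from root: J -> H -> B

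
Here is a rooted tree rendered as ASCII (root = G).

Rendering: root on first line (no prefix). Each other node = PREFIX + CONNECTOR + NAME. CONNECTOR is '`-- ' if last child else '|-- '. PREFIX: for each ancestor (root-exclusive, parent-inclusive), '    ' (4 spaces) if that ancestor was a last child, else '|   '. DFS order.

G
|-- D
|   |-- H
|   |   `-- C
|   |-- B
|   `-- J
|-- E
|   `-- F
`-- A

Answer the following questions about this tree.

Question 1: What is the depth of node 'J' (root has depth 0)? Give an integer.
Path from root to J: G -> D -> J
Depth = number of edges = 2

Answer: 2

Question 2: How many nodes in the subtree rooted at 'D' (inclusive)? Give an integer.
Subtree rooted at D contains: B, C, D, H, J
Count = 5

Answer: 5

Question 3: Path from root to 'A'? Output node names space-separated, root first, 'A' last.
Answer: G A

Derivation:
Walk down from root: G -> A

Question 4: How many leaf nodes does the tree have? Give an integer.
Answer: 5

Derivation:
Leaves (nodes with no children): A, B, C, F, J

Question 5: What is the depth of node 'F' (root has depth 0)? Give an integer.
Path from root to F: G -> E -> F
Depth = number of edges = 2

Answer: 2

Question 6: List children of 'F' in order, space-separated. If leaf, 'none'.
Node F's children (from adjacency): (leaf)

Answer: none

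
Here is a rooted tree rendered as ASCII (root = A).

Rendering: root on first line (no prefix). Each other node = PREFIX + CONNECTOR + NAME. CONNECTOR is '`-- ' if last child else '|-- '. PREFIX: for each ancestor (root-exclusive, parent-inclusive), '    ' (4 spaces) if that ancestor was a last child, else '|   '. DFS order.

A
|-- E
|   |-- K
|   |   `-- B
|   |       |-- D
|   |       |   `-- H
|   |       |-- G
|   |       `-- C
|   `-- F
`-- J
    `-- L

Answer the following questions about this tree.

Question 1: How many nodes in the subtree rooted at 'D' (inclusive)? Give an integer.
Subtree rooted at D contains: D, H
Count = 2

Answer: 2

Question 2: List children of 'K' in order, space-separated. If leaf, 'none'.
Answer: B

Derivation:
Node K's children (from adjacency): B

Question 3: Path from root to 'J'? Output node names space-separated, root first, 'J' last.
Walk down from root: A -> J

Answer: A J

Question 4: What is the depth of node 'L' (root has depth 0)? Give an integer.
Path from root to L: A -> J -> L
Depth = number of edges = 2

Answer: 2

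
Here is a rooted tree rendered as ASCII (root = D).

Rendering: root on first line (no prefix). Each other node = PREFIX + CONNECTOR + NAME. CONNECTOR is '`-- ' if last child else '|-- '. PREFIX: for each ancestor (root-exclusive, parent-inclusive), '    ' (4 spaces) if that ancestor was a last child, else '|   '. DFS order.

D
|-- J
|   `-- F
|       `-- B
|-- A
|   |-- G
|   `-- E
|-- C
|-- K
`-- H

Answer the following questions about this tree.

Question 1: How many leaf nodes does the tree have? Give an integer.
Leaves (nodes with no children): B, C, E, G, H, K

Answer: 6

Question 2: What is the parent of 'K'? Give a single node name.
Answer: D

Derivation:
Scan adjacency: K appears as child of D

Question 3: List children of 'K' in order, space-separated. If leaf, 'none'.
Answer: none

Derivation:
Node K's children (from adjacency): (leaf)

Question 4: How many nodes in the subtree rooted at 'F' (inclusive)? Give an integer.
Subtree rooted at F contains: B, F
Count = 2

Answer: 2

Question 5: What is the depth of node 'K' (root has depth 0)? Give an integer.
Answer: 1

Derivation:
Path from root to K: D -> K
Depth = number of edges = 1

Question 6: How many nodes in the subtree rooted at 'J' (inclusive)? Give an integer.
Answer: 3

Derivation:
Subtree rooted at J contains: B, F, J
Count = 3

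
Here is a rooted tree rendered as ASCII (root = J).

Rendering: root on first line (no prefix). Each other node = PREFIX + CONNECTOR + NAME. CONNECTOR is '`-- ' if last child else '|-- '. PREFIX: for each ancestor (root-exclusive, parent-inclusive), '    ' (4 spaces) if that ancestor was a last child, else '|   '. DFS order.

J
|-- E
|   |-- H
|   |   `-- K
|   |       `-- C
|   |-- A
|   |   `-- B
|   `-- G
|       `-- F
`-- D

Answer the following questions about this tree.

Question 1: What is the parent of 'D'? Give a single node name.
Scan adjacency: D appears as child of J

Answer: J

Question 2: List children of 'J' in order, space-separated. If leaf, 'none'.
Node J's children (from adjacency): E, D

Answer: E D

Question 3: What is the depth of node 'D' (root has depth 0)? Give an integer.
Answer: 1

Derivation:
Path from root to D: J -> D
Depth = number of edges = 1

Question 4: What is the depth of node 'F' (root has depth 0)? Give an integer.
Path from root to F: J -> E -> G -> F
Depth = number of edges = 3

Answer: 3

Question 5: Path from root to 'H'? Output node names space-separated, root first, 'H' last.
Walk down from root: J -> E -> H

Answer: J E H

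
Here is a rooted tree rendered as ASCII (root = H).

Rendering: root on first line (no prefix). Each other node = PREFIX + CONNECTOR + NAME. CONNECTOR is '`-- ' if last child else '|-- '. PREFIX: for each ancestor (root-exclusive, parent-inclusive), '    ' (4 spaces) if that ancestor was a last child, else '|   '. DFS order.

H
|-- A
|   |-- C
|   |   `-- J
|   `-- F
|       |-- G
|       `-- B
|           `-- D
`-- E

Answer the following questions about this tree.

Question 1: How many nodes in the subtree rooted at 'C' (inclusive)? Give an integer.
Subtree rooted at C contains: C, J
Count = 2

Answer: 2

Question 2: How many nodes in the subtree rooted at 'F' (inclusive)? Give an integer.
Answer: 4

Derivation:
Subtree rooted at F contains: B, D, F, G
Count = 4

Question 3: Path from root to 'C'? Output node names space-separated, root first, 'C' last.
Walk down from root: H -> A -> C

Answer: H A C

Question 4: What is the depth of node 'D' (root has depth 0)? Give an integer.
Answer: 4

Derivation:
Path from root to D: H -> A -> F -> B -> D
Depth = number of edges = 4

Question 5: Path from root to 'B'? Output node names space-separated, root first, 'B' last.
Answer: H A F B

Derivation:
Walk down from root: H -> A -> F -> B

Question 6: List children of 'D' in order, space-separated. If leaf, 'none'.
Node D's children (from adjacency): (leaf)

Answer: none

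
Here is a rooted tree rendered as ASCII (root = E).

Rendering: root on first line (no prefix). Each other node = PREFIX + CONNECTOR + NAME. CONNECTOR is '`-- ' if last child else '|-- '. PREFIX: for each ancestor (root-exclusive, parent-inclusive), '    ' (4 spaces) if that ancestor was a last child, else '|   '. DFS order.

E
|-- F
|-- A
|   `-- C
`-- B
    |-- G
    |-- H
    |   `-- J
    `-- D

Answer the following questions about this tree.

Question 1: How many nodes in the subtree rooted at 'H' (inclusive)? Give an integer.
Subtree rooted at H contains: H, J
Count = 2

Answer: 2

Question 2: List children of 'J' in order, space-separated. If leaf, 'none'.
Node J's children (from adjacency): (leaf)

Answer: none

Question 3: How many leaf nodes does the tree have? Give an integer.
Answer: 5

Derivation:
Leaves (nodes with no children): C, D, F, G, J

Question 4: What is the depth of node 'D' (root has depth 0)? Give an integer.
Answer: 2

Derivation:
Path from root to D: E -> B -> D
Depth = number of edges = 2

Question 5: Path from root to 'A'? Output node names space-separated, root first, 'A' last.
Answer: E A

Derivation:
Walk down from root: E -> A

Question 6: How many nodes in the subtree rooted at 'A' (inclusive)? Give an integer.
Answer: 2

Derivation:
Subtree rooted at A contains: A, C
Count = 2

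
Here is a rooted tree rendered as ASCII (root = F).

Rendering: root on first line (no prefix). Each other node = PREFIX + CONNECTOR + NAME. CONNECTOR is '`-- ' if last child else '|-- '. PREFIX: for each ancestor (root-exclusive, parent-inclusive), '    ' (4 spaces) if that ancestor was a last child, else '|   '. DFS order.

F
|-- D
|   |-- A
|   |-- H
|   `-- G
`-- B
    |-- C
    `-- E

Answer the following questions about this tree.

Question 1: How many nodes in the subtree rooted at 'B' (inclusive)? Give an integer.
Subtree rooted at B contains: B, C, E
Count = 3

Answer: 3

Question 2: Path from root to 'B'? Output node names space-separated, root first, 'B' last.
Answer: F B

Derivation:
Walk down from root: F -> B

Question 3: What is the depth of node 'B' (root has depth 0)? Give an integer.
Path from root to B: F -> B
Depth = number of edges = 1

Answer: 1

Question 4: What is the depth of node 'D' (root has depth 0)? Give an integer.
Path from root to D: F -> D
Depth = number of edges = 1

Answer: 1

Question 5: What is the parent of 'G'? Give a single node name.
Answer: D

Derivation:
Scan adjacency: G appears as child of D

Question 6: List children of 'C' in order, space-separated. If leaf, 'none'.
Node C's children (from adjacency): (leaf)

Answer: none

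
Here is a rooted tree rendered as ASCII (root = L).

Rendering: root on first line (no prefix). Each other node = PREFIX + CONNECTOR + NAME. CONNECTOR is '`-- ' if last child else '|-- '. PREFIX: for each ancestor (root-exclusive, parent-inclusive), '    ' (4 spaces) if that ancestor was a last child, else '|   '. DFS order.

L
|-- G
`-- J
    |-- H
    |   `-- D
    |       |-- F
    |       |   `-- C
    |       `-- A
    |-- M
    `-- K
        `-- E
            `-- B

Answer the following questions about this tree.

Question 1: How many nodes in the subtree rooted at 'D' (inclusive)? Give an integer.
Subtree rooted at D contains: A, C, D, F
Count = 4

Answer: 4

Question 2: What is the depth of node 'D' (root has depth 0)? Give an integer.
Path from root to D: L -> J -> H -> D
Depth = number of edges = 3

Answer: 3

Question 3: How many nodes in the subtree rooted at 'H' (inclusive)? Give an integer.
Answer: 5

Derivation:
Subtree rooted at H contains: A, C, D, F, H
Count = 5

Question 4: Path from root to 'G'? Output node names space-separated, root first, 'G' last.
Answer: L G

Derivation:
Walk down from root: L -> G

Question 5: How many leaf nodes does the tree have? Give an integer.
Leaves (nodes with no children): A, B, C, G, M

Answer: 5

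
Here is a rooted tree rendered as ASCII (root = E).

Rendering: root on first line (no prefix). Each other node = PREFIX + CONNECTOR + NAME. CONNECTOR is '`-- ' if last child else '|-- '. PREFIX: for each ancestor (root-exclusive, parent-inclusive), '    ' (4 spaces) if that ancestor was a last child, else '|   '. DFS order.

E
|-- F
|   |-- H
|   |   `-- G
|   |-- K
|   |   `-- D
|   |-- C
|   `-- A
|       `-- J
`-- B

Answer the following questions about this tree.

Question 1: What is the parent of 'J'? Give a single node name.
Answer: A

Derivation:
Scan adjacency: J appears as child of A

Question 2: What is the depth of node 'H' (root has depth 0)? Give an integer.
Answer: 2

Derivation:
Path from root to H: E -> F -> H
Depth = number of edges = 2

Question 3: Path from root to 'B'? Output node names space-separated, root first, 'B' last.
Walk down from root: E -> B

Answer: E B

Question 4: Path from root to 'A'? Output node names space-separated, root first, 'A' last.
Walk down from root: E -> F -> A

Answer: E F A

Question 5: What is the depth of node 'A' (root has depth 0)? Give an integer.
Path from root to A: E -> F -> A
Depth = number of edges = 2

Answer: 2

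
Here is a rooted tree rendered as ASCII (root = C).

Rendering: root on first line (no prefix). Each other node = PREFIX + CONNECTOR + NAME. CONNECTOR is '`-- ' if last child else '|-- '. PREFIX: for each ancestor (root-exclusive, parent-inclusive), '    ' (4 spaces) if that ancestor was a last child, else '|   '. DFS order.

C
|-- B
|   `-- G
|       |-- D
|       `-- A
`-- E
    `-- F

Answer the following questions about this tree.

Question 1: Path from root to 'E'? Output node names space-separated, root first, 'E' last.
Answer: C E

Derivation:
Walk down from root: C -> E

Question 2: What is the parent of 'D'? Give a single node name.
Scan adjacency: D appears as child of G

Answer: G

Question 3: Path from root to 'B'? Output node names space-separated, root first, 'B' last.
Walk down from root: C -> B

Answer: C B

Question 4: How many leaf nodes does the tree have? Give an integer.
Answer: 3

Derivation:
Leaves (nodes with no children): A, D, F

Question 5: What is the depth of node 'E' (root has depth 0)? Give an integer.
Path from root to E: C -> E
Depth = number of edges = 1

Answer: 1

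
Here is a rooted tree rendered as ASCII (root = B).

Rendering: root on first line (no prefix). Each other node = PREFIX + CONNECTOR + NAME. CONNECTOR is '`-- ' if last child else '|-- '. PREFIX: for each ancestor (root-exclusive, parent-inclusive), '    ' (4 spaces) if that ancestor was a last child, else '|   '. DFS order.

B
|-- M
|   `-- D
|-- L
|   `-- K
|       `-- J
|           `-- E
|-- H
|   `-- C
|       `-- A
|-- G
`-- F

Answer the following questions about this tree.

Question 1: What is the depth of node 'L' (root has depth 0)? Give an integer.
Answer: 1

Derivation:
Path from root to L: B -> L
Depth = number of edges = 1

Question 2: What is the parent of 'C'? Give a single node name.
Scan adjacency: C appears as child of H

Answer: H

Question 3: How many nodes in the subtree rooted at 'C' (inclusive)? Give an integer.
Subtree rooted at C contains: A, C
Count = 2

Answer: 2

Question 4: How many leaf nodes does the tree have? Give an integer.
Answer: 5

Derivation:
Leaves (nodes with no children): A, D, E, F, G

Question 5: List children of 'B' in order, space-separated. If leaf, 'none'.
Answer: M L H G F

Derivation:
Node B's children (from adjacency): M, L, H, G, F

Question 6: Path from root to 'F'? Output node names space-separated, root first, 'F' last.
Answer: B F

Derivation:
Walk down from root: B -> F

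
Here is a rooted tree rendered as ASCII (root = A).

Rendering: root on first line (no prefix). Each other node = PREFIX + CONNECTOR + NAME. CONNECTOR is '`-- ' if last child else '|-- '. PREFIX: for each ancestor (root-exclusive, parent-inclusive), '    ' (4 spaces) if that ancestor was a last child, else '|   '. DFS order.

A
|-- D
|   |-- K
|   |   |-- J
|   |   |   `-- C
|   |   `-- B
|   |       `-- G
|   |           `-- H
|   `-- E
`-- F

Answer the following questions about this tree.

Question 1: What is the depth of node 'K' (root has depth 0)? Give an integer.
Path from root to K: A -> D -> K
Depth = number of edges = 2

Answer: 2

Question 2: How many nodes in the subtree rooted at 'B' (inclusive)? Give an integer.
Answer: 3

Derivation:
Subtree rooted at B contains: B, G, H
Count = 3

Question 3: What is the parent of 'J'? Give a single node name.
Answer: K

Derivation:
Scan adjacency: J appears as child of K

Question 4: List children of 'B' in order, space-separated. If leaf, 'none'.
Node B's children (from adjacency): G

Answer: G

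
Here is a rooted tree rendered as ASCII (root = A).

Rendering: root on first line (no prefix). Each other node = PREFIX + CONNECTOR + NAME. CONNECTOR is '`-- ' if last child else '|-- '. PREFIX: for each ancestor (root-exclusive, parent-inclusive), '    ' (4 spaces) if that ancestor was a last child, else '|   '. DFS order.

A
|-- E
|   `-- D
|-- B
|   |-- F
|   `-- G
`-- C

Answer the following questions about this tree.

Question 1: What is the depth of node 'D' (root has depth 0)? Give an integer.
Answer: 2

Derivation:
Path from root to D: A -> E -> D
Depth = number of edges = 2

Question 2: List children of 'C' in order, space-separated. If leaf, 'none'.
Answer: none

Derivation:
Node C's children (from adjacency): (leaf)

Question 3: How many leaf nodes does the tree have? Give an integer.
Leaves (nodes with no children): C, D, F, G

Answer: 4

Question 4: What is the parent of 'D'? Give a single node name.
Answer: E

Derivation:
Scan adjacency: D appears as child of E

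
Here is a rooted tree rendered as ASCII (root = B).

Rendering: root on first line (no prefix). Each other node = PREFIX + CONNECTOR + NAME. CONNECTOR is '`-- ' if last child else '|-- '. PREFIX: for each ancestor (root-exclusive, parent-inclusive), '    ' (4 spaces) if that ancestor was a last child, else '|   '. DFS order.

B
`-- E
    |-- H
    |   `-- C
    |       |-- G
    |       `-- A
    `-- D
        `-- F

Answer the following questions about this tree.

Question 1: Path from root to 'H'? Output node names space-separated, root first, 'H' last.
Walk down from root: B -> E -> H

Answer: B E H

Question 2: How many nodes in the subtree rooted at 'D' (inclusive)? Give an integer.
Answer: 2

Derivation:
Subtree rooted at D contains: D, F
Count = 2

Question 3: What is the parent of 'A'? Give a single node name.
Scan adjacency: A appears as child of C

Answer: C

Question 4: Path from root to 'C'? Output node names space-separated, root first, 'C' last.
Walk down from root: B -> E -> H -> C

Answer: B E H C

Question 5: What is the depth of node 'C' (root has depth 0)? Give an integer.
Path from root to C: B -> E -> H -> C
Depth = number of edges = 3

Answer: 3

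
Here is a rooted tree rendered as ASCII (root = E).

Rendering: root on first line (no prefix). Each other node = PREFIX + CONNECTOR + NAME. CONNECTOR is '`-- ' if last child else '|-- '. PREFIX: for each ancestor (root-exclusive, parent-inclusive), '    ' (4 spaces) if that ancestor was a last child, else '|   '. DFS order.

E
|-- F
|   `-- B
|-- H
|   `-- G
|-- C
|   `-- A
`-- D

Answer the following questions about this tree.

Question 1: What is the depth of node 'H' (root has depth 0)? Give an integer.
Path from root to H: E -> H
Depth = number of edges = 1

Answer: 1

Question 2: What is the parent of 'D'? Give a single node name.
Scan adjacency: D appears as child of E

Answer: E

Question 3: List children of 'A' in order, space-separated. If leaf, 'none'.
Answer: none

Derivation:
Node A's children (from adjacency): (leaf)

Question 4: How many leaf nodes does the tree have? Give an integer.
Leaves (nodes with no children): A, B, D, G

Answer: 4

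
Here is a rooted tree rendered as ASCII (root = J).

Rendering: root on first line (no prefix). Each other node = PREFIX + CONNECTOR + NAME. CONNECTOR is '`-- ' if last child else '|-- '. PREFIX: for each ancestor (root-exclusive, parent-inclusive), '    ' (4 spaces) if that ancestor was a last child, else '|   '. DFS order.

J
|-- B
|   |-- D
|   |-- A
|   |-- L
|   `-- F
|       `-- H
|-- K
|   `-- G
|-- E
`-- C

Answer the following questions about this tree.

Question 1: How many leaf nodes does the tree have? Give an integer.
Answer: 7

Derivation:
Leaves (nodes with no children): A, C, D, E, G, H, L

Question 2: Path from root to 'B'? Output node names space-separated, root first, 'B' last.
Answer: J B

Derivation:
Walk down from root: J -> B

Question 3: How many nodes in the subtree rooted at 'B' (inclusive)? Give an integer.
Answer: 6

Derivation:
Subtree rooted at B contains: A, B, D, F, H, L
Count = 6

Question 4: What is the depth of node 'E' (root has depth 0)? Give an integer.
Answer: 1

Derivation:
Path from root to E: J -> E
Depth = number of edges = 1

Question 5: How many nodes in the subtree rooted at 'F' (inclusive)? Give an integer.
Answer: 2

Derivation:
Subtree rooted at F contains: F, H
Count = 2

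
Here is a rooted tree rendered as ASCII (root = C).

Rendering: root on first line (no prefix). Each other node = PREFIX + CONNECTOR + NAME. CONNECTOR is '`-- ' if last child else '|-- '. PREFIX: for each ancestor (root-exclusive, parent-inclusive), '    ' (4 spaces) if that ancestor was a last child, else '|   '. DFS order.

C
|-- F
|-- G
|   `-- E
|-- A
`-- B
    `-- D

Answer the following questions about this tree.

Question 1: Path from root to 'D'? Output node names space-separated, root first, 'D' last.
Answer: C B D

Derivation:
Walk down from root: C -> B -> D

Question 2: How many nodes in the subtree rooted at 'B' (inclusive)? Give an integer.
Answer: 2

Derivation:
Subtree rooted at B contains: B, D
Count = 2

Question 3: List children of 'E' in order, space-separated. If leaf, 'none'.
Answer: none

Derivation:
Node E's children (from adjacency): (leaf)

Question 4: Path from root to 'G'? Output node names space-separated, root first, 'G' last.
Answer: C G

Derivation:
Walk down from root: C -> G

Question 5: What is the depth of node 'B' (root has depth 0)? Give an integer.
Path from root to B: C -> B
Depth = number of edges = 1

Answer: 1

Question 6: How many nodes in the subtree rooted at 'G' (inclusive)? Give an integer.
Answer: 2

Derivation:
Subtree rooted at G contains: E, G
Count = 2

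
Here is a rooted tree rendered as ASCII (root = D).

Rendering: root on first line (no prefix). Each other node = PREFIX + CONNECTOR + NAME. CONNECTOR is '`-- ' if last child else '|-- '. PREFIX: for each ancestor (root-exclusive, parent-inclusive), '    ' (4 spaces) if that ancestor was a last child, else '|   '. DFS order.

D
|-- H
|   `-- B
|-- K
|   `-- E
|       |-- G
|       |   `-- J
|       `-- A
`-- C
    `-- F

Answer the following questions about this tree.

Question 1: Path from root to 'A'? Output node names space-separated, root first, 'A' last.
Answer: D K E A

Derivation:
Walk down from root: D -> K -> E -> A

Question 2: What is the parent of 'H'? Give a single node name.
Answer: D

Derivation:
Scan adjacency: H appears as child of D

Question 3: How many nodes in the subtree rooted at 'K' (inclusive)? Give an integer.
Answer: 5

Derivation:
Subtree rooted at K contains: A, E, G, J, K
Count = 5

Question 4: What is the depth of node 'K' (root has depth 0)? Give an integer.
Path from root to K: D -> K
Depth = number of edges = 1

Answer: 1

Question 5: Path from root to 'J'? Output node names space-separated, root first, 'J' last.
Walk down from root: D -> K -> E -> G -> J

Answer: D K E G J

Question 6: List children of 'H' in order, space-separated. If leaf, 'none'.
Answer: B

Derivation:
Node H's children (from adjacency): B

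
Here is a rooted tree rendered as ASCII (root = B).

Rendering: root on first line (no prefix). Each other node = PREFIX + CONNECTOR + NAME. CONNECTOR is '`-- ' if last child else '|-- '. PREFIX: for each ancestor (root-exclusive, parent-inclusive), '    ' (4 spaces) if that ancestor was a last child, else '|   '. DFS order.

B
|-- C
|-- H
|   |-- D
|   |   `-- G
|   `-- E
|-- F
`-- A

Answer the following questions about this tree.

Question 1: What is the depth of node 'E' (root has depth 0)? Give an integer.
Path from root to E: B -> H -> E
Depth = number of edges = 2

Answer: 2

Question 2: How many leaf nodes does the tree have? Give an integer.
Answer: 5

Derivation:
Leaves (nodes with no children): A, C, E, F, G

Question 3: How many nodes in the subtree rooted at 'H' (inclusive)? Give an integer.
Answer: 4

Derivation:
Subtree rooted at H contains: D, E, G, H
Count = 4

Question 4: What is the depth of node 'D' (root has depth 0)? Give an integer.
Path from root to D: B -> H -> D
Depth = number of edges = 2

Answer: 2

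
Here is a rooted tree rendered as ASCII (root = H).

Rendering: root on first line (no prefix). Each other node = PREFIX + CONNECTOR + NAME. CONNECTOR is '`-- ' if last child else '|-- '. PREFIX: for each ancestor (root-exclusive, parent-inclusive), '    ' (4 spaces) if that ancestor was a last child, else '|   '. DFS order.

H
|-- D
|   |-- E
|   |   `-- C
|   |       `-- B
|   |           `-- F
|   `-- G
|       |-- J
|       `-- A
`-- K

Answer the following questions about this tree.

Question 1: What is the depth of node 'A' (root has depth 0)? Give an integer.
Path from root to A: H -> D -> G -> A
Depth = number of edges = 3

Answer: 3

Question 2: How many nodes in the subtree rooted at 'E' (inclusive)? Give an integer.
Answer: 4

Derivation:
Subtree rooted at E contains: B, C, E, F
Count = 4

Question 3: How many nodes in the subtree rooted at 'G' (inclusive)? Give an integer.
Answer: 3

Derivation:
Subtree rooted at G contains: A, G, J
Count = 3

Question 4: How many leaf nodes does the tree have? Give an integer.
Leaves (nodes with no children): A, F, J, K

Answer: 4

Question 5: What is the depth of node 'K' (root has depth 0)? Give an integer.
Answer: 1

Derivation:
Path from root to K: H -> K
Depth = number of edges = 1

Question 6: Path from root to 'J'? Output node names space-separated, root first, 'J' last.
Answer: H D G J

Derivation:
Walk down from root: H -> D -> G -> J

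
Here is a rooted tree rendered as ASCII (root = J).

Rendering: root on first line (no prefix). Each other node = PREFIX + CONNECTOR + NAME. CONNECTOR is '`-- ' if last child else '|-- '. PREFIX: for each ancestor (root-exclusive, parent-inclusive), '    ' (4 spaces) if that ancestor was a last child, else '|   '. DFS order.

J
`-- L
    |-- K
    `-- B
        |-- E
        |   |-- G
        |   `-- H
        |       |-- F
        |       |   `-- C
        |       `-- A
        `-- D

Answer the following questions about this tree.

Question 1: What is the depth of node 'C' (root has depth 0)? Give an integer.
Path from root to C: J -> L -> B -> E -> H -> F -> C
Depth = number of edges = 6

Answer: 6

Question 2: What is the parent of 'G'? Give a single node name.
Answer: E

Derivation:
Scan adjacency: G appears as child of E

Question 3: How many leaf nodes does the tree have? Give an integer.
Answer: 5

Derivation:
Leaves (nodes with no children): A, C, D, G, K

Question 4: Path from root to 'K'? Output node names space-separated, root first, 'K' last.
Walk down from root: J -> L -> K

Answer: J L K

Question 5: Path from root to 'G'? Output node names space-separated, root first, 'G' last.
Answer: J L B E G

Derivation:
Walk down from root: J -> L -> B -> E -> G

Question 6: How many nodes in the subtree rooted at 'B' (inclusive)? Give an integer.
Subtree rooted at B contains: A, B, C, D, E, F, G, H
Count = 8

Answer: 8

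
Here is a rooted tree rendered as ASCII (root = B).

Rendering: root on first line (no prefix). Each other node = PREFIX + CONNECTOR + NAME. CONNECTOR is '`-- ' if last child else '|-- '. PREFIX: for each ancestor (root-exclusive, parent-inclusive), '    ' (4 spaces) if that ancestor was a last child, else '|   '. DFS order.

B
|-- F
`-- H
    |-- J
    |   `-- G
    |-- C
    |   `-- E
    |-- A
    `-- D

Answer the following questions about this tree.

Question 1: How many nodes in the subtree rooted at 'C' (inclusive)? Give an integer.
Answer: 2

Derivation:
Subtree rooted at C contains: C, E
Count = 2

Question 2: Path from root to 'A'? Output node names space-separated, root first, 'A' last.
Answer: B H A

Derivation:
Walk down from root: B -> H -> A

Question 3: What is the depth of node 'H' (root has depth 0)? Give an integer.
Answer: 1

Derivation:
Path from root to H: B -> H
Depth = number of edges = 1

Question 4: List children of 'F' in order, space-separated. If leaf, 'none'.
Node F's children (from adjacency): (leaf)

Answer: none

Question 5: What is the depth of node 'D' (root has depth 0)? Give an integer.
Path from root to D: B -> H -> D
Depth = number of edges = 2

Answer: 2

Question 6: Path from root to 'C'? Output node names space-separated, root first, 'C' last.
Answer: B H C

Derivation:
Walk down from root: B -> H -> C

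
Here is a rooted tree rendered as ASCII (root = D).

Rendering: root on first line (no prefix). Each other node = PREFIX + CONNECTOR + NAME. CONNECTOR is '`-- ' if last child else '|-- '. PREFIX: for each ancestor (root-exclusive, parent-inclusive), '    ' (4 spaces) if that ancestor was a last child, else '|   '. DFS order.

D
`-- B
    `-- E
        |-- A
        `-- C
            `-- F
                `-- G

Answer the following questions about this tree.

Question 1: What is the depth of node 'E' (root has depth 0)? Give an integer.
Answer: 2

Derivation:
Path from root to E: D -> B -> E
Depth = number of edges = 2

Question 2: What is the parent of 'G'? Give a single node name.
Answer: F

Derivation:
Scan adjacency: G appears as child of F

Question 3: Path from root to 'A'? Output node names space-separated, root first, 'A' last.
Answer: D B E A

Derivation:
Walk down from root: D -> B -> E -> A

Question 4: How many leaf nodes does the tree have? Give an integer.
Leaves (nodes with no children): A, G

Answer: 2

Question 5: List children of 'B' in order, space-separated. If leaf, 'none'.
Answer: E

Derivation:
Node B's children (from adjacency): E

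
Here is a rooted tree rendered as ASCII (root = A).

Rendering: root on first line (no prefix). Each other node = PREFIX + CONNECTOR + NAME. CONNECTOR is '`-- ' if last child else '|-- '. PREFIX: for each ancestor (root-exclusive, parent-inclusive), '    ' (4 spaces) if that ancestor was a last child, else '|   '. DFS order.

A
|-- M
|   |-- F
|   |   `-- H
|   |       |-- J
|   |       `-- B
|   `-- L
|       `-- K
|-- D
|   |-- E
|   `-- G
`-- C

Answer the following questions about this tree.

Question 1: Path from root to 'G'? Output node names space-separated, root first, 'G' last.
Walk down from root: A -> D -> G

Answer: A D G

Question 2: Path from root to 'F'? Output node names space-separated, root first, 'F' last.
Answer: A M F

Derivation:
Walk down from root: A -> M -> F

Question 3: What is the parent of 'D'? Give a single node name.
Scan adjacency: D appears as child of A

Answer: A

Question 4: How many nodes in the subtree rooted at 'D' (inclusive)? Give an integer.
Answer: 3

Derivation:
Subtree rooted at D contains: D, E, G
Count = 3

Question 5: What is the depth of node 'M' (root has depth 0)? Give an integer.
Path from root to M: A -> M
Depth = number of edges = 1

Answer: 1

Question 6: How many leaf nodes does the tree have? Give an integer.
Leaves (nodes with no children): B, C, E, G, J, K

Answer: 6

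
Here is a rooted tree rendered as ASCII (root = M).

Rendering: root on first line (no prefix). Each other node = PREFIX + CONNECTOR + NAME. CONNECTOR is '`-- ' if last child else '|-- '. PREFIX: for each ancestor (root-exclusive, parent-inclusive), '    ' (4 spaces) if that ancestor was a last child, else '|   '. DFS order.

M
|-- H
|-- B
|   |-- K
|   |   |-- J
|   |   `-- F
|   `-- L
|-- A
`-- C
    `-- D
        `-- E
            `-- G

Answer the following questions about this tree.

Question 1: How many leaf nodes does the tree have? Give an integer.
Leaves (nodes with no children): A, F, G, H, J, L

Answer: 6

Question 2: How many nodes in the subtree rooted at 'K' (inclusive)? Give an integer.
Subtree rooted at K contains: F, J, K
Count = 3

Answer: 3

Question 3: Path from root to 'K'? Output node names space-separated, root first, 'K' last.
Walk down from root: M -> B -> K

Answer: M B K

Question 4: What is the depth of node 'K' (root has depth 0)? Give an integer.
Path from root to K: M -> B -> K
Depth = number of edges = 2

Answer: 2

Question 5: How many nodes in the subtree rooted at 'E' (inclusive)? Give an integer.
Answer: 2

Derivation:
Subtree rooted at E contains: E, G
Count = 2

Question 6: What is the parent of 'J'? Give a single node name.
Scan adjacency: J appears as child of K

Answer: K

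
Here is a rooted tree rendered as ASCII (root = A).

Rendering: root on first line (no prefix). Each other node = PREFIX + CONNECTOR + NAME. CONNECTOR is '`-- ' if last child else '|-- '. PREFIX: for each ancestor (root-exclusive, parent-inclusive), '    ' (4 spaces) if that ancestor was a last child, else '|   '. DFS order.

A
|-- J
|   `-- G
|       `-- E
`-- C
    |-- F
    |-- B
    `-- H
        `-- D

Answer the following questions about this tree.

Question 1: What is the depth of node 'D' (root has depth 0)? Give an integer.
Answer: 3

Derivation:
Path from root to D: A -> C -> H -> D
Depth = number of edges = 3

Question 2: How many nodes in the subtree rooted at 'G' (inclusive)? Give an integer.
Answer: 2

Derivation:
Subtree rooted at G contains: E, G
Count = 2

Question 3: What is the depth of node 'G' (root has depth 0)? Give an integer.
Path from root to G: A -> J -> G
Depth = number of edges = 2

Answer: 2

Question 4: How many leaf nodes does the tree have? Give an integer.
Answer: 4

Derivation:
Leaves (nodes with no children): B, D, E, F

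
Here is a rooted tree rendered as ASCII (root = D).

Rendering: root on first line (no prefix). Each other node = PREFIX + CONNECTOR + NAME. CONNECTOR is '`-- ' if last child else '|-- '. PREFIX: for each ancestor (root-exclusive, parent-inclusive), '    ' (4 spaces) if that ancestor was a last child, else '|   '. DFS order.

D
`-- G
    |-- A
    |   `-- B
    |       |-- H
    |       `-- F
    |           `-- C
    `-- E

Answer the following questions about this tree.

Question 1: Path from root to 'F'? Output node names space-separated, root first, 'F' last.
Answer: D G A B F

Derivation:
Walk down from root: D -> G -> A -> B -> F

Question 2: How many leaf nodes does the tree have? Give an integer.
Answer: 3

Derivation:
Leaves (nodes with no children): C, E, H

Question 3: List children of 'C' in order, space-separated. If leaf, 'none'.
Node C's children (from adjacency): (leaf)

Answer: none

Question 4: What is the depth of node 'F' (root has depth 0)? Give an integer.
Path from root to F: D -> G -> A -> B -> F
Depth = number of edges = 4

Answer: 4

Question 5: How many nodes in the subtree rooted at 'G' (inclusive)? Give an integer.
Answer: 7

Derivation:
Subtree rooted at G contains: A, B, C, E, F, G, H
Count = 7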